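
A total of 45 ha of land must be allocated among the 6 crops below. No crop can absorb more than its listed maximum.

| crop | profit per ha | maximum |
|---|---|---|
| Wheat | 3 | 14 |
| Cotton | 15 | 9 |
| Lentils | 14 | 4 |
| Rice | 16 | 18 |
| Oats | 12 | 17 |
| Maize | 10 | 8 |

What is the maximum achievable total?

647

Highest profit per ha first: Rice 16 > Cotton 15 > Lentils 14 > Oats 12 > Maize 10 > Wheat 3.
Rice: +18 to 18 (cap) — 27 left.
Cotton: +9 to 9 (cap) — 18 left.
Give Lentils 4 to hit its cap of 4 — 14 left.
Oats has room for 17 but only 14 remain, so it gets 14.
Total = 15×9 + 14×4 + 16×18 + 12×14 = 647.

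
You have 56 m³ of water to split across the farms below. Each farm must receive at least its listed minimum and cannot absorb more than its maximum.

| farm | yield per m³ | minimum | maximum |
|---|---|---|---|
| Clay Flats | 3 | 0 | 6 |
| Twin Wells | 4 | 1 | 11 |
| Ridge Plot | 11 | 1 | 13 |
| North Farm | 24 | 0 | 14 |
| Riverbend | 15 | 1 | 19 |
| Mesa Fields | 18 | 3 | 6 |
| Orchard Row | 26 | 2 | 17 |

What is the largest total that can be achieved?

1156

Meeting every minimum uses 0+1+1+0+1+3+2 = 8 m³, leaving 48.
Highest yield per m³ first: Orchard Row 26 > North Farm 24 > Mesa Fields 18 > Riverbend 15 > Ridge Plot 11 > Twin Wells 4 > Clay Flats 3.
Give Orchard Row 15 more to hit its cap of 17 — 33 left.
North Farm takes 14 more to reach its cap of 14 — 19 left.
Give Mesa Fields 3 more to hit its cap of 6 — 16 left.
Riverbend has room for 18 more but only 16 remain, so it gets 17.
Total = 4×1 + 11×1 + 24×14 + 15×17 + 18×6 + 26×17 = 1156.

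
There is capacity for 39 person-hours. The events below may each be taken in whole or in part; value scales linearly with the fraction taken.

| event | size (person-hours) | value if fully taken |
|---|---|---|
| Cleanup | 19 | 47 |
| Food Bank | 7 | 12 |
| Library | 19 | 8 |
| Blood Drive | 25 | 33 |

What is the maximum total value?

76.16

Best value per unit of size first: Cleanup 47/19≈2.47, Food Bank 12/7≈1.71, Blood Drive 33/25≈1.32, Library 8/19≈0.421.
Take all of Cleanup (19 person-hours, value 47) — 20 person-hours left.
Take all of Food Bank (7 person-hours, value 12) — 13 person-hours left.
Fill the last 13 person-hours with part of Blood Drive: 13/25 of it earns 17.16.
Total value = 76.16.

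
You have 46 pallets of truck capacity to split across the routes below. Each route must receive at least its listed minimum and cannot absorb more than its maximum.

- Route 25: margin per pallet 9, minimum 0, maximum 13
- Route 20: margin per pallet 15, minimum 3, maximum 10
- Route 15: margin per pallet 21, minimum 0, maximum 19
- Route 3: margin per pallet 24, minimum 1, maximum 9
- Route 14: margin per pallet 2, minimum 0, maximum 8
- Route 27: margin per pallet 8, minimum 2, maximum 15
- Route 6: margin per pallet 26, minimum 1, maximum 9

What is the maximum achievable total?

Meeting every minimum uses 0+3+0+1+0+2+1 = 7 pallets, leaving 39.
Highest margin per pallet first: Route 6 26 > Route 3 24 > Route 15 21 > Route 20 15 > Route 25 9 > Route 27 8 > Route 14 2.
Route 6: +8 to 9 (cap) — 31 left.
Route 3: +8 to 9 (cap) — 23 left.
Route 15: +19 to 19 (cap) — 4 left.
Only 4 left; Route 20 takes them to reach 7.
Total = 15×7 + 21×19 + 24×9 + 8×2 + 26×9 = 970.

970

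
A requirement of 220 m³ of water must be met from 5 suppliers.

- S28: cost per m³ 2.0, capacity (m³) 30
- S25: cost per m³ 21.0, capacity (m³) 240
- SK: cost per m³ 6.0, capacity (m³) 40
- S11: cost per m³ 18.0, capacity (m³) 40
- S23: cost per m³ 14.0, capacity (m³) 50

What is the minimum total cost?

Use suppliers in increasing cost order.
Take 30 from S28 at 2.0 ; need 190 more.
SK (6.0): use full 40 ; 150 m³ to go.
S23 at 14.0: take all 50 m³ ; 100 still needed.
S11 at 18.0: take all 40 m³ ; 60 still needed.
S25 (21.0): take the remaining 60 ; done.
Cost = 30×2.0 + 40×6.0 + 50×14.0 + 40×18.0 + 60×21.0 = 2980.

2980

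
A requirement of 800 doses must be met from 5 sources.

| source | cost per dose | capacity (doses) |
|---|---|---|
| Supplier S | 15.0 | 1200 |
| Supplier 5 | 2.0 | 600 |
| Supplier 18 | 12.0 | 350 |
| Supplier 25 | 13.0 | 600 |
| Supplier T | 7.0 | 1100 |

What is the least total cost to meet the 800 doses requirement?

2600

Use sources in increasing cost order.
Supplier 5 (2.0): use full 600 ; 200 doses to go.
Supplier T at 7.0: take 200 of its 1100 ; requirement met.
Supplier 18, Supplier 25, Supplier S: unused.
Cost = 600×2.0 + 200×7.0 = 2600.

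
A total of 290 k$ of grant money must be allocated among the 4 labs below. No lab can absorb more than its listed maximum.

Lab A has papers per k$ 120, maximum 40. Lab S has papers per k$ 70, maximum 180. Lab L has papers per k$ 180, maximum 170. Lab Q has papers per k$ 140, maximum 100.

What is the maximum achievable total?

47000

Rank by papers per k$: Lab L 180 > Lab Q 140 > Lab A 120 > Lab S 70.
Lab L: +170 to 170 (cap) — 120 left.
Lab Q: +100 to 100 (cap) — 20 left.
Only 20 left; Lab A takes them to reach 20.
Total = 120×20 + 180×170 + 140×100 = 47000.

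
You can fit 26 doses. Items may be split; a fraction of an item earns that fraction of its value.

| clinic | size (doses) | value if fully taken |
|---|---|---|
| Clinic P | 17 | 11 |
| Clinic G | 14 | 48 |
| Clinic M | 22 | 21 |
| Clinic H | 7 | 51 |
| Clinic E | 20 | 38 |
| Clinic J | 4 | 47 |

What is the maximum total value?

147.9

Rank by value-to-size ratio: Clinic J 47/4≈11.8, Clinic H 51/7≈7.29, Clinic G 48/14≈3.43, Clinic E 38/20≈1.9, Clinic M 21/22≈0.955, Clinic P 11/17≈0.647.
All 4 doses of Clinic J fit (value 47) ; 22 remain.
Take all of Clinic H (7 doses, value 51) ; 15 doses left.
All 14 doses of Clinic G fit (value 48) ; 1 remain.
Only 1 doses remain; take 1/20 of Clinic E for value 38×1/20 = 1.9.
Total value = 147.9.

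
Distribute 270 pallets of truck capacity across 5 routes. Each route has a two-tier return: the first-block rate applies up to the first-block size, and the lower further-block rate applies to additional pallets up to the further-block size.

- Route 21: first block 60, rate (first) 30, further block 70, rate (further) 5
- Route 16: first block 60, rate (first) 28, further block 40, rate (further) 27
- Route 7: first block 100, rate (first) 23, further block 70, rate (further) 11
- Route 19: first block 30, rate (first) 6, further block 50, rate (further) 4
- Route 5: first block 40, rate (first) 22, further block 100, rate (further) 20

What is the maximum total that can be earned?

7080

Treat each block as its own option and order by rate: Route 21/T1 30 > Route 16/T1 28 > Route 16/T2 27 > Route 7/T1 23 > Route 5/T1 22 > Route 5/T2 20 > Route 7/T2 11 > Route 19/T1 6 > Route 21/T2 5 > Route 19/T2 4.
Route 21/T1 (30): +60 ; 210 left.
Route 16 T1 at 28: fill all 60 ; 150 left.
Fill Route 16 T2 block (40 at 27) ; 110 left.
Route 7 T1 at 23: fill all 100 ; 10 left.
Route 5/T1: +10 of 40 at 22; pool empty.
Total = 30×60 + 28×60 + 27×40 + 23×100 + 22×10 = 7080.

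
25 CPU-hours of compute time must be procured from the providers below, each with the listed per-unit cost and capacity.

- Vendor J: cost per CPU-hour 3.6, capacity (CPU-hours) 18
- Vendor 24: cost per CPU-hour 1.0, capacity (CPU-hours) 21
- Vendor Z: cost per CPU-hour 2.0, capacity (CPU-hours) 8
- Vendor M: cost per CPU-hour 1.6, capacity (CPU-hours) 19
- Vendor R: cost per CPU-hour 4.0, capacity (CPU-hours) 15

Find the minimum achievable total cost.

27.4

Cheapest first:
Vendor 24 at 1.0: take all 21 CPU-hours → 4 still needed.
Vendor M at 1.6: take 4 of its 19 → requirement met.
Vendor Z, Vendor J, Vendor R: unused.
Cost = 21×1.0 + 4×1.6 = 27.4.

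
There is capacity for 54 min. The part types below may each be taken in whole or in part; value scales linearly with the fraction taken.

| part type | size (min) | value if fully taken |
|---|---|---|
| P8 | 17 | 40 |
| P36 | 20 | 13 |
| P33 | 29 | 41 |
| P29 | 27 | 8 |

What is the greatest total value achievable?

86.2

Best value per unit of size first: P8 40/17≈2.35, P33 41/29≈1.41, P36 13/20≈0.65, P29 8/27≈0.296.
All 17 min of P8 fit (value 40) → 37 remain.
P33: take in full, 29 min for value 41 → 8 left.
8 min left: a 8/20 share of P36 gives 13×8/20 = 5.2.
Total value = 86.2.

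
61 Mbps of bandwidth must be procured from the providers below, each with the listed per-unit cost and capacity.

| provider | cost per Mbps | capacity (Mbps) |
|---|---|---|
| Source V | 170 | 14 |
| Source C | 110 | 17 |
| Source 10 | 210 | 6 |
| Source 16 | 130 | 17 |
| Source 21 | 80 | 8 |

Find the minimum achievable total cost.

Cheapest first:
Source 21 (80): use full 8 ; 53 Mbps to go.
Source C at 110: take all 17 Mbps ; 36 still needed.
Source 16 (130): use full 17 ; 19 Mbps to go.
Source V at 170: take all 14 Mbps ; 5 still needed.
Source 10 at 210: take 5 of its 6 ; requirement met.
Cost = 8×80 + 17×110 + 17×130 + 14×170 + 5×210 = 8150.

8150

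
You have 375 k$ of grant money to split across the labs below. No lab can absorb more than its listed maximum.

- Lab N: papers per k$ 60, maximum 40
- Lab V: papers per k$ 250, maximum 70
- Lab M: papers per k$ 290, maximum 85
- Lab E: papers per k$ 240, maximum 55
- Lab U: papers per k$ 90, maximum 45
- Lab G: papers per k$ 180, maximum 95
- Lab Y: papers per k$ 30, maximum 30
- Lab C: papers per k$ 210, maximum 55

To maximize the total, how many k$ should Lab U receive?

Rank by papers per k$: Lab M 290 > Lab V 250 > Lab E 240 > Lab C 210 > Lab G 180 > Lab U 90 > Lab N 60 > Lab Y 30.
Lab M takes 85 to reach its cap of 85 ; 290 left.
Give Lab V 70 to hit its cap of 70 ; 220 left.
Lab E: +55 to 55 (cap) ; 165 left.
Give Lab C 55 to hit its cap of 55 ; 110 left.
Lab G takes 95 to reach its cap of 95 ; 15 left.
Lab U has room for 45 but only 15 remain, so it gets 15.

15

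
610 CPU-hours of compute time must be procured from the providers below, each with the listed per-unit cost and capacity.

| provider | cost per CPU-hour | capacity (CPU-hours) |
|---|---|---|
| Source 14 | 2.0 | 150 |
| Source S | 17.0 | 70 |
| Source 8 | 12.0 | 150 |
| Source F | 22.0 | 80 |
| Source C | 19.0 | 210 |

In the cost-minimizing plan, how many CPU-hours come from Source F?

Fill from the cheapest provider first.
Take 150 from Source 14 at 2.0 — need 460 more.
Take 150 from Source 8 at 12.0 — need 310 more.
Source S at 17.0: take all 70 CPU-hours — 240 still needed.
Take 210 from Source C at 19.0 — need 30 more.
Source F at 22.0: take 30 of its 80 — requirement met.

30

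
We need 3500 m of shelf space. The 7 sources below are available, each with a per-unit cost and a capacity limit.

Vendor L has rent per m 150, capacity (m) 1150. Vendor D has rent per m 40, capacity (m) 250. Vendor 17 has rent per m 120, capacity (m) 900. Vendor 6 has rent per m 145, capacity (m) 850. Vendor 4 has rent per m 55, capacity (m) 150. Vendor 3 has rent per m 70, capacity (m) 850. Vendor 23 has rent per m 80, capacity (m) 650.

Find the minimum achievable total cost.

339250

Fill from the cheapest source first.
Vendor D at 40: take all 250 m — 3250 still needed.
Vendor 4 (55): use full 150 — 3100 m to go.
Vendor 3 (70): use full 850 — 2250 m to go.
Vendor 23 at 80: take all 650 m — 1600 still needed.
Vendor 17 at 120: take all 900 m — 700 still needed.
Take 700 from Vendor 6 at 145 to finish.
Vendor L: unused.
Cost = 250×40 + 150×55 + 850×70 + 650×80 + 900×120 + 700×145 = 339250.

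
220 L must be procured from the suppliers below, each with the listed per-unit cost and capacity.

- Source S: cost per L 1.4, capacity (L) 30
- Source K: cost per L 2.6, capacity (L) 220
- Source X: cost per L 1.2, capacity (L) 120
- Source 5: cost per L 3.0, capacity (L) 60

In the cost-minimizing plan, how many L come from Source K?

70

Cheapest first:
Source X at 1.2: take all 120 L ; 100 still needed.
Take 30 from Source S at 1.4 ; need 70 more.
Take 70 from Source K at 2.6 to finish.
Source 5: unused.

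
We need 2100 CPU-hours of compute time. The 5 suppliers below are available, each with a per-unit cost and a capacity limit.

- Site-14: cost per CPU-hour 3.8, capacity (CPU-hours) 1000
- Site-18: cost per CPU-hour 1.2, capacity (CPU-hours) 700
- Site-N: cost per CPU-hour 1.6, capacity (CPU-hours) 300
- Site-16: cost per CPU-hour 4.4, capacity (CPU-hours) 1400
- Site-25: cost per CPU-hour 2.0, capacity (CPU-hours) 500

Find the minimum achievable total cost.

Use suppliers in increasing cost order.
Site-18 at 1.2: take all 700 CPU-hours → 1400 still needed.
Site-N (1.6): use full 300 → 1100 CPU-hours to go.
Site-25 (2.0): use full 500 → 600 CPU-hours to go.
Take 600 from Site-14 at 3.8 to finish.
Site-16: unused.
Cost = 700×1.2 + 300×1.6 + 500×2.0 + 600×3.8 = 4600.

4600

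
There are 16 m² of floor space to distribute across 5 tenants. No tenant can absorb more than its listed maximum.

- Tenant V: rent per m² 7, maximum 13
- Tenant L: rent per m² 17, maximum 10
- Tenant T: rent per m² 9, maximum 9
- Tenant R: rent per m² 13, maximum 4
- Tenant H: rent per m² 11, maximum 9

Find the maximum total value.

Rank by rent per m²: Tenant L 17 > Tenant R 13 > Tenant H 11 > Tenant T 9 > Tenant V 7.
Give Tenant L 10 to hit its cap of 10 → 6 left.
Tenant R: +4 to 4 (cap) → 2 left.
Tenant H: +2 (room for 9) → 2. Pool exhausted.
Total = 17×10 + 13×4 + 11×2 = 244.

244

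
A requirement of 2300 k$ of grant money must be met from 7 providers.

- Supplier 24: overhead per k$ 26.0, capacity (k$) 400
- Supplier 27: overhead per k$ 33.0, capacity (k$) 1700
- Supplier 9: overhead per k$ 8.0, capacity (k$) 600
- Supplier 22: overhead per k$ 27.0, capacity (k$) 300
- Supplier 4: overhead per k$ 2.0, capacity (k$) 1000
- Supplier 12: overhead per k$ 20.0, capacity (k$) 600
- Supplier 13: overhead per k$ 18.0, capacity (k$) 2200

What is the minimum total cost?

Fill from the cheapest provider first.
Supplier 4 at 2.0: take all 1000 k$ → 1300 still needed.
Supplier 9 (8.0): use full 600 → 700 k$ to go.
Take 700 from Supplier 13 at 18.0 to finish.
Supplier 12, Supplier 24, Supplier 22, Supplier 27: unused.
Cost = 1000×2.0 + 600×8.0 + 700×18.0 = 19400.

19400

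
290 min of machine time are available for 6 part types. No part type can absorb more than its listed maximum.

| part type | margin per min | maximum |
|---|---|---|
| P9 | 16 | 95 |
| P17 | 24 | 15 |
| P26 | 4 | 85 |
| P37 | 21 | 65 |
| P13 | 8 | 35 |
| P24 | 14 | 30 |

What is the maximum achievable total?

Order the part types by margin per min: P17 24 > P37 21 > P9 16 > P24 14 > P13 8 > P26 4.
P17 takes 15 to reach its cap of 15 — 275 left.
P37 takes 65 to reach its cap of 65 — 210 left.
P9: +95 to 95 (cap) — 115 left.
P24: +30 to 30 (cap) — 85 left.
P13 takes 35 to reach its cap of 35 — 50 left.
P26: +50 (room for 85) → 50. Pool exhausted.
Total = 16×95 + 24×15 + 4×50 + 21×65 + 8×35 + 14×30 = 4145.

4145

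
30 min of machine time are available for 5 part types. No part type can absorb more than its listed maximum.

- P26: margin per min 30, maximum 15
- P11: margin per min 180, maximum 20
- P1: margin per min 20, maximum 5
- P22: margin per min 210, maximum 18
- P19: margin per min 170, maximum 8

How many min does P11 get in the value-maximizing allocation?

12

Rank by margin per min: P22 210 > P11 180 > P19 170 > P26 30 > P1 20.
Give P22 18 to hit its cap of 18 ; 12 left.
Only 12 left; P11 takes them to reach 12.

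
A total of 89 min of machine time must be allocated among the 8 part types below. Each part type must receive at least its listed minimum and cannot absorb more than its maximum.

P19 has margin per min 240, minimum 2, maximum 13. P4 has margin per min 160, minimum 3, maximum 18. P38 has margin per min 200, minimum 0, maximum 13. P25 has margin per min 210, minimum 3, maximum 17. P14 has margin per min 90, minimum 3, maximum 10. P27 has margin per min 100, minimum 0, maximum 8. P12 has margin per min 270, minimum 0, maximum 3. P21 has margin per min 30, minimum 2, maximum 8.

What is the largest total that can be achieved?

14890

Meeting every minimum uses 2+3+0+3+3+0+0+2 = 13 min, leaving 76.
Order the part types by margin per min: P12 270 > P19 240 > P25 210 > P38 200 > P4 160 > P27 100 > P14 90 > P21 30.
Give P12 3 more to hit its cap of 3 → 73 left.
Give P19 11 more to hit its cap of 13 → 62 left.
P25: +14 to 17 (cap) → 48 left.
Give P38 13 more to hit its cap of 13 → 35 left.
P4 takes 15 more to reach its cap of 18 → 20 left.
Give P27 8 more to hit its cap of 8 → 12 left.
P14 takes 7 more to reach its cap of 10 → 5 left.
P21: +5 (room for 6) → 7. Pool exhausted.
Total = 240×13 + 160×18 + 200×13 + 210×17 + 90×10 + 100×8 + 270×3 + 30×7 = 14890.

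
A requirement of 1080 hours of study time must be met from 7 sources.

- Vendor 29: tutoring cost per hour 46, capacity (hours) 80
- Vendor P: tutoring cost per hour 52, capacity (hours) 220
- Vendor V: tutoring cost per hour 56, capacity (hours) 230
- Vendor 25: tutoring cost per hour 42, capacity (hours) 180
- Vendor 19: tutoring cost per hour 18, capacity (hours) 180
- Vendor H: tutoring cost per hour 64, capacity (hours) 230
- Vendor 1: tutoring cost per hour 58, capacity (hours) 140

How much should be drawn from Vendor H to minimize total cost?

Cheapest first:
Vendor 19 (18): use full 180 — 900 hours to go.
Vendor 25 at 42: take all 180 hours — 720 still needed.
Vendor 29 (46): use full 80 — 640 hours to go.
Take 220 from Vendor P at 52 — need 420 more.
Take 230 from Vendor V at 56 — need 190 more.
Take 140 from Vendor 1 at 58 — need 50 more.
Vendor H (64): take the remaining 50 — done.

50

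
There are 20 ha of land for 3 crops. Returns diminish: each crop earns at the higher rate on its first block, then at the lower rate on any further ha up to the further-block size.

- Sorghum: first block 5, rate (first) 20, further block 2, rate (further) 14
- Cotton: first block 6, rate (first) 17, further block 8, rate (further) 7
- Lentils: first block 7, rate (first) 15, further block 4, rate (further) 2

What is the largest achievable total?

335

Rank every tier by rate: Sorghum/tier1 20 > Cotton/tier1 17 > Lentils/tier1 15 > Sorghum/tier2 14 > Cotton/tier2 7 > Lentils/tier2 2.
Fill Sorghum tier1 block (5 at 20) → 15 left.
Fill Cotton tier1 block (6 at 17) → 9 left.
Fill Lentils tier1 block (7 at 15) → 2 left.
Fill Sorghum tier2 block (2 at 14) → 0 left.
Total = 20×5 + 17×6 + 15×7 + 14×2 = 335.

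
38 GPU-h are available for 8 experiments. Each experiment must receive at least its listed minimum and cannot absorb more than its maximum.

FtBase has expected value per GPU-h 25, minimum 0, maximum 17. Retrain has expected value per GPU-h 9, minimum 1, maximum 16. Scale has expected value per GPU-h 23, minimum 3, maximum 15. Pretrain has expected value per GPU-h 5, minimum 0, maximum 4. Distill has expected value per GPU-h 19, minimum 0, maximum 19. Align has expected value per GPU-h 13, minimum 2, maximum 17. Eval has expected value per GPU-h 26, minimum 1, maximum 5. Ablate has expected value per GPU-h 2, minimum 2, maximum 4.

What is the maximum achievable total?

Meeting every minimum uses 0+1+3+0+0+2+1+2 = 9 GPU-h, leaving 29.
Rank by expected value per GPU-h: Eval 26 > FtBase 25 > Scale 23 > Distill 19 > Align 13 > Retrain 9 > Pretrain 5 > Ablate 2.
Eval takes 4 more to reach its cap of 5 → 25 left.
FtBase takes 17 more to reach its cap of 17 → 8 left.
Only 8 left; Scale takes them to reach 11.
Total = 25×17 + 9×1 + 23×11 + 13×2 + 26×5 + 2×2 = 847.

847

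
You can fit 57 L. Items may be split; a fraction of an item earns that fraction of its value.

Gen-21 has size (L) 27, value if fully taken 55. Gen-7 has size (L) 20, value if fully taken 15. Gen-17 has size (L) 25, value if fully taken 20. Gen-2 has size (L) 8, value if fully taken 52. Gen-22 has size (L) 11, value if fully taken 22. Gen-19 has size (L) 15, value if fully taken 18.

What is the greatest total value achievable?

142.2

Best value per unit of size first: Gen-2 52/8≈6.5, Gen-21 55/27≈2.04, Gen-22 22/11≈2, Gen-19 18/15≈1.2, Gen-17 20/25≈0.8, Gen-7 15/20≈0.75.
All 8 L of Gen-2 fit (value 52) → 49 remain.
All 27 L of Gen-21 fit (value 55) → 22 remain.
All 11 L of Gen-22 fit (value 22) → 11 remain.
Only 11 L remain; take 11/15 of Gen-19 for value 18×11/15 = 13.2.
Total value = 142.2.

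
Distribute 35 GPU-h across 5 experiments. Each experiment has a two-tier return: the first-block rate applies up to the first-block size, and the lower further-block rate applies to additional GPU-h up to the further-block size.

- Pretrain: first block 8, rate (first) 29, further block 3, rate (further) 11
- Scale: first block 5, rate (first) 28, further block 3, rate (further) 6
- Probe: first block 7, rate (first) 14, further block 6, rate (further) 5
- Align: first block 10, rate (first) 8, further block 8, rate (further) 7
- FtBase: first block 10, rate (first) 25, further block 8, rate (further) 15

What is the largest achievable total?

798

Treat each block as its own option and order by rate: Pretrain/T1 29 > Scale/T1 28 > FtBase/T1 25 > FtBase/T2 15 > Probe/T1 14 > Pretrain/T2 11 > Align/T1 8 > Align/T2 7 > Scale/T2 6 > Probe/T2 5.
Pretrain T1 at 29: fill all 8 → 27 left.
Scale T1 at 28: fill all 5 → 22 left.
Fill FtBase T1 block (10 at 25) → 12 left.
Fill FtBase T2 block (8 at 15) → 4 left.
4 remain; put them into Probe T1 at 14.
Total = 29×8 + 28×5 + 25×10 + 15×8 + 14×4 = 798.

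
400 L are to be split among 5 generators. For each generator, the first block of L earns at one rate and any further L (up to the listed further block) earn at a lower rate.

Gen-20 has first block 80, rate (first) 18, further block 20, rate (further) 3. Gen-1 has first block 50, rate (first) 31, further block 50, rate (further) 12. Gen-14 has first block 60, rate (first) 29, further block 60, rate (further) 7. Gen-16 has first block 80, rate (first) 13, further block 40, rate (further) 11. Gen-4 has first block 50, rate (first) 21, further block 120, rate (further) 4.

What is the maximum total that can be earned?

7750

Rank every tier by rate: Gen-1/T1 31 > Gen-14/T1 29 > Gen-4/T1 21 > Gen-20/T1 18 > Gen-16/T1 13 > Gen-1/T2 12 > Gen-16/T2 11 > Gen-14/T2 7 > Gen-4/T2 4 > Gen-20/T2 3.
Gen-1/T1 (31): +50 ; 350 left.
Gen-14 T1 at 29: fill all 60 ; 290 left.
Gen-4/T1 (21): +50 ; 240 left.
Gen-20 T1 at 18: fill all 80 ; 160 left.
Gen-16 T1 at 13: fill all 80 ; 80 left.
Gen-1 T2 at 12: fill all 50 ; 30 left.
30 remain; put them into Gen-16 T2 at 11.
Total = 31×50 + 29×60 + 21×50 + 18×80 + 13×80 + 12×50 + 11×30 = 7750.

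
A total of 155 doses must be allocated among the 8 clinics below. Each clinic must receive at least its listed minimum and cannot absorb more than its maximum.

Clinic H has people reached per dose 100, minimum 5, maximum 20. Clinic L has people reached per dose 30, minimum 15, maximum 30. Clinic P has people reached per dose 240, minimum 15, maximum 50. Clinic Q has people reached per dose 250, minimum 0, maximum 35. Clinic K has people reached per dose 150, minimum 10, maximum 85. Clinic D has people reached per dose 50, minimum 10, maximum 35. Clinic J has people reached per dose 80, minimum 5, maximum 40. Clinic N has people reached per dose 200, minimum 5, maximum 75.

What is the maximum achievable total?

Meeting every minimum uses 5+15+15+0+10+10+5+5 = 65 doses, leaving 90.
Highest people reached per dose first: Clinic Q 250 > Clinic P 240 > Clinic N 200 > Clinic K 150 > Clinic H 100 > Clinic J 80 > Clinic D 50 > Clinic L 30.
Clinic Q takes 35 more to reach its cap of 35 ; 55 left.
Clinic P takes 35 more to reach its cap of 50 ; 20 left.
Clinic N: +20 (room for 70) → 25. Pool exhausted.
Total = 100×5 + 30×15 + 240×50 + 250×35 + 150×10 + 50×10 + 80×5 + 200×25 = 29100.

29100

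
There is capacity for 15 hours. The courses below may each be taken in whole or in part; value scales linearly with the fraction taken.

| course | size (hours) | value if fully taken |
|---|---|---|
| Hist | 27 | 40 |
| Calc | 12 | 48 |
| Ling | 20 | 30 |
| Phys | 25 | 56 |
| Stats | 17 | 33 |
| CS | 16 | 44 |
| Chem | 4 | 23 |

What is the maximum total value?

67

Sort by value density: Chem 23/4≈5.75, Calc 48/12≈4, CS 44/16≈2.75, Phys 56/25≈2.24, Stats 33/17≈1.94, Ling 30/20≈1.5, Hist 40/27≈1.48.
Take all of Chem (4 hours, value 23) — 11 hours left.
Fill the last 11 hours with part of Calc: 11/12 of it earns 44.
Total value = 67.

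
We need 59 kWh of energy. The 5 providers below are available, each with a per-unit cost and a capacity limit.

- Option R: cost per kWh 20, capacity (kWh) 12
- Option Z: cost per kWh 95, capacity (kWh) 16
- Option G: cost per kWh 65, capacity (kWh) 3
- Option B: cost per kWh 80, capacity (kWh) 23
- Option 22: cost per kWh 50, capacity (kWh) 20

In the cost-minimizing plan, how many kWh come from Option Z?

1

Cheapest first:
Take 12 from Option R at 20 → need 47 more.
Option 22 (50): use full 20 → 27 kWh to go.
Option G at 65: take all 3 kWh → 24 still needed.
Option B (80): use full 23 → 1 kWh to go.
Take 1 from Option Z at 95 to finish.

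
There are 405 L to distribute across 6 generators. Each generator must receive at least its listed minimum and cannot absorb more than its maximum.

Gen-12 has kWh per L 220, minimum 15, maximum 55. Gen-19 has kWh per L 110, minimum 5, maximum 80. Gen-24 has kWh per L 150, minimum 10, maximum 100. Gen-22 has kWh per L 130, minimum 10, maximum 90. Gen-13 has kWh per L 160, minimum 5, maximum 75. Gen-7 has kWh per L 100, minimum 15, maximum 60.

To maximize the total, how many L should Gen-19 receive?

Meeting every minimum uses 15+5+10+10+5+15 = 60 L, leaving 345.
Order the generators by kWh per L: Gen-12 220 > Gen-13 160 > Gen-24 150 > Gen-22 130 > Gen-19 110 > Gen-7 100.
Gen-12: +40 to 55 (cap) ; 305 left.
Give Gen-13 70 more to hit its cap of 75 ; 235 left.
Gen-24 takes 90 more to reach its cap of 100 ; 145 left.
Gen-22 takes 80 more to reach its cap of 90 ; 65 left.
Gen-19: +65 (room for 75) → 70. Pool exhausted.

70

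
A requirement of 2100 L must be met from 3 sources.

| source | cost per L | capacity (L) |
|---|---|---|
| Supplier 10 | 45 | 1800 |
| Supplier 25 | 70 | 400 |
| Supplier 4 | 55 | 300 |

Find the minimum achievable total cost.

97500

Fill from the cheapest source first.
Supplier 10 (45): use full 1800 → 300 L to go.
Supplier 4 at 55: take all 300 L → 0 still needed.
Supplier 25: unused.
Cost = 1800×45 + 300×55 = 97500.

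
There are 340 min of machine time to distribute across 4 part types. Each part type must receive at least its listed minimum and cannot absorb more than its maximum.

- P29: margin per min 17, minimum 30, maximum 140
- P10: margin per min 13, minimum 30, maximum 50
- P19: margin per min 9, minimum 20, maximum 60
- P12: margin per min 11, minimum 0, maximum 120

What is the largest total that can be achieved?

4620

Meeting every minimum uses 30+30+20+0 = 80 min, leaving 260.
Order the part types by margin per min: P29 17 > P10 13 > P12 11 > P19 9.
P29 takes 110 more to reach its cap of 140 — 150 left.
P10: +20 to 50 (cap) — 130 left.
Give P12 120 more to hit its cap of 120 — 10 left.
P19: +10 (room for 40) → 30. Pool exhausted.
Total = 17×140 + 13×50 + 9×30 + 11×120 = 4620.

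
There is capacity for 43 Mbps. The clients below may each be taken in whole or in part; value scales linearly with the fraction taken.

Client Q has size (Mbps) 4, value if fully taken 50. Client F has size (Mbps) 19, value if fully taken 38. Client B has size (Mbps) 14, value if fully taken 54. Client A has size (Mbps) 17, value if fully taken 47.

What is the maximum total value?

167

Rank by value-to-size ratio: Client Q 50/4≈12.5, Client B 54/14≈3.86, Client A 47/17≈2.76, Client F 38/19≈2.
Take all of Client Q (4 Mbps, value 50) → 39 Mbps left.
All 14 Mbps of Client B fit (value 54) → 25 remain.
Client A: take in full, 17 Mbps for value 47 → 8 left.
8 Mbps left: a 8/19 share of Client F gives 38×8/19 = 16.
Total value = 167.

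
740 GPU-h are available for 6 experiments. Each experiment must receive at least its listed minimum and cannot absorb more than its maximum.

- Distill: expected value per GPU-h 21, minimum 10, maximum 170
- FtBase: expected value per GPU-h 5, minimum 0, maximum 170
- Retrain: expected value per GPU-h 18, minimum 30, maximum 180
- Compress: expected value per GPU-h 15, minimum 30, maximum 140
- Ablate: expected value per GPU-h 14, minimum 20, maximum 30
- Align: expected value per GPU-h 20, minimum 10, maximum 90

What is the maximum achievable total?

11780

Meeting every minimum uses 10+0+30+30+20+10 = 100 GPU-h, leaving 640.
Order the experiments by expected value per GPU-h: Distill 21 > Align 20 > Retrain 18 > Compress 15 > Ablate 14 > FtBase 5.
Distill takes 160 more to reach its cap of 170 → 480 left.
Give Align 80 more to hit its cap of 90 → 400 left.
Retrain takes 150 more to reach its cap of 180 → 250 left.
Compress takes 110 more to reach its cap of 140 → 140 left.
Ablate: +10 to 30 (cap) → 130 left.
FtBase has room for 170 more but only 130 remain, so it gets 130.
Total = 21×170 + 5×130 + 18×180 + 15×140 + 14×30 + 20×90 = 11780.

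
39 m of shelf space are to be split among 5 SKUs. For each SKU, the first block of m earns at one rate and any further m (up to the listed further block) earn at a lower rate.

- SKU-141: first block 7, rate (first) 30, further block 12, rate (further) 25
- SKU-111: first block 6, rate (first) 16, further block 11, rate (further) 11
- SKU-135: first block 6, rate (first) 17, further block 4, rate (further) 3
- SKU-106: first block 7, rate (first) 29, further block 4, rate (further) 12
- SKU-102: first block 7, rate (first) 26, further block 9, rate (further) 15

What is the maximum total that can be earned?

997

Treat each block as its own option and order by rate: SKU-141/first 30 > SKU-106/first 29 > SKU-102/first 26 > SKU-141/second 25 > SKU-135/first 17 > SKU-111/first 16 > SKU-102/second 15 > SKU-106/second 12 > SKU-111/second 11 > SKU-135/second 3.
Fill SKU-141 first block (7 at 30) — 32 left.
Fill SKU-106 first block (7 at 29) — 25 left.
SKU-102/first (26): +7 — 18 left.
SKU-141 second at 25: fill all 12 — 6 left.
SKU-135/first (17): +6 — 0 left.
Total = 30×7 + 29×7 + 26×7 + 25×12 + 17×6 = 997.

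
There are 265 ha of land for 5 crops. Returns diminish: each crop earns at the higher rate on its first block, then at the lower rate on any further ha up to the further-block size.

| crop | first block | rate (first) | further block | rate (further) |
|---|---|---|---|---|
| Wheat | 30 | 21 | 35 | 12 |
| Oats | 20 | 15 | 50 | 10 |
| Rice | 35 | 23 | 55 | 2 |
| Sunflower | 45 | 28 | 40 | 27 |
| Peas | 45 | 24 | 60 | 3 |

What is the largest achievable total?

Rank every tier by rate: Sunflower/first 28 > Sunflower/second 27 > Peas/first 24 > Rice/first 23 > Wheat/first 21 > Oats/first 15 > Wheat/second 12 > Oats/second 10 > Peas/second 3 > Rice/second 2.
Sunflower/first (28): +45 ; 220 left.
Sunflower/second (27): +40 ; 180 left.
Fill Peas first block (45 at 24) ; 135 left.
Fill Rice first block (35 at 23) ; 100 left.
Wheat first at 21: fill all 30 ; 70 left.
Oats first at 15: fill all 20 ; 50 left.
Wheat/second (12): +35 ; 15 left.
Oats second at 10: only 15 left, fill 15.
Total = 28×45 + 27×40 + 24×45 + 23×35 + 21×30 + 15×20 + 12×35 + 10×15 = 5725.

5725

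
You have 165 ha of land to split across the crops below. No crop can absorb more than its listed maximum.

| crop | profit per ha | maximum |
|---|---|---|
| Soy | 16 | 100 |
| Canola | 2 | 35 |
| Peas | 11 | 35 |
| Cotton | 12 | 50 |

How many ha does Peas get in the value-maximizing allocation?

Highest profit per ha first: Soy 16 > Cotton 12 > Peas 11 > Canola 2.
Give Soy 100 to hit its cap of 100 → 65 left.
Cotton: +50 to 50 (cap) → 15 left.
Peas: +15 (room for 35) → 15. Pool exhausted.

15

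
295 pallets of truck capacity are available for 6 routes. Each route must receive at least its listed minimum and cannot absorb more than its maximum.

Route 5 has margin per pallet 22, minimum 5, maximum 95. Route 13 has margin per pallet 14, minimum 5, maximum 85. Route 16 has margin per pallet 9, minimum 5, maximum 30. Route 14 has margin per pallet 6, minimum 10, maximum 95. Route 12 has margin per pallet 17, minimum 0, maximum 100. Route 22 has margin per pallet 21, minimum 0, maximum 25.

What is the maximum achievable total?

5260

Meeting every minimum uses 5+5+5+10+0+0 = 25 pallets, leaving 270.
Highest margin per pallet first: Route 5 22 > Route 22 21 > Route 12 17 > Route 13 14 > Route 16 9 > Route 14 6.
Route 5 takes 90 more to reach its cap of 95 → 180 left.
Route 22 takes 25 more to reach its cap of 25 → 155 left.
Route 12 takes 100 more to reach its cap of 100 → 55 left.
Only 55 left; Route 13 takes them to reach 60.
Total = 22×95 + 14×60 + 9×5 + 6×10 + 17×100 + 21×25 = 5260.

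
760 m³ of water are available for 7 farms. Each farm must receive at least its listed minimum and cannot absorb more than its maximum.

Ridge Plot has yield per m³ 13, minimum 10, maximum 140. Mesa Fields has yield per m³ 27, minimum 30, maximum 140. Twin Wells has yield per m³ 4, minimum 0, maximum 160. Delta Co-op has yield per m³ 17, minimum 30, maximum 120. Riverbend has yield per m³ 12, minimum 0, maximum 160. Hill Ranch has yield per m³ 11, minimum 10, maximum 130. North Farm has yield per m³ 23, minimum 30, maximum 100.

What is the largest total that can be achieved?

Meeting every minimum uses 10+30+0+30+0+10+30 = 110 m³, leaving 650.
Highest yield per m³ first: Mesa Fields 27 > North Farm 23 > Delta Co-op 17 > Ridge Plot 13 > Riverbend 12 > Hill Ranch 11 > Twin Wells 4.
Give Mesa Fields 110 more to hit its cap of 140 → 540 left.
North Farm takes 70 more to reach its cap of 100 → 470 left.
Delta Co-op takes 90 more to reach its cap of 120 → 380 left.
Give Ridge Plot 130 more to hit its cap of 140 → 250 left.
Give Riverbend 160 more to hit its cap of 160 → 90 left.
Hill Ranch has room for 120 more but only 90 remain, so it gets 100.
Total = 13×140 + 27×140 + 17×120 + 12×160 + 11×100 + 23×100 = 12960.

12960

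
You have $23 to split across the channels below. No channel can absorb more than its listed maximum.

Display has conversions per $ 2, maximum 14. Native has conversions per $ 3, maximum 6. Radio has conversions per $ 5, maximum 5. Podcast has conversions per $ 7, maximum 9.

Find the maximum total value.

112

Rank by conversions per $: Podcast 7 > Radio 5 > Native 3 > Display 2.
Give Podcast 9 to hit its cap of 9 → 14 left.
Radio takes 5 to reach its cap of 5 → 9 left.
Native takes 6 to reach its cap of 6 → 3 left.
Display: +3 (room for 14) → 3. Pool exhausted.
Total = 2×3 + 3×6 + 5×5 + 7×9 = 112.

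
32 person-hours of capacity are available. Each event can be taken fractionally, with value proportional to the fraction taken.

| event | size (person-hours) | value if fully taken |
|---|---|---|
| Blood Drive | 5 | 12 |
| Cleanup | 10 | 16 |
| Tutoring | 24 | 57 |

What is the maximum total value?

Rank by value-to-size ratio: Blood Drive 12/5≈2.4, Tutoring 57/24≈2.38, Cleanup 16/10≈1.6.
Blood Drive: take in full, 5 person-hours for value 12 — 27 left.
Take all of Tutoring (24 person-hours, value 57) — 3 person-hours left.
3 person-hours left: a 3/10 share of Cleanup gives 16×3/10 = 4.8.
Total value = 73.8.

73.8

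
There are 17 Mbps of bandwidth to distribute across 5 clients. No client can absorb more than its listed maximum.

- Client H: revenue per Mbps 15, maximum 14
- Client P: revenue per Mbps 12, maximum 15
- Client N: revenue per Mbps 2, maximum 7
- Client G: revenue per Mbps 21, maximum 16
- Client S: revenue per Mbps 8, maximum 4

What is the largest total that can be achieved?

351

Rank by revenue per Mbps: Client G 21 > Client H 15 > Client P 12 > Client S 8 > Client N 2.
Give Client G 16 to hit its cap of 16 — 1 left.
Only 1 left; Client H takes them to reach 1.
Total = 15×1 + 21×16 = 351.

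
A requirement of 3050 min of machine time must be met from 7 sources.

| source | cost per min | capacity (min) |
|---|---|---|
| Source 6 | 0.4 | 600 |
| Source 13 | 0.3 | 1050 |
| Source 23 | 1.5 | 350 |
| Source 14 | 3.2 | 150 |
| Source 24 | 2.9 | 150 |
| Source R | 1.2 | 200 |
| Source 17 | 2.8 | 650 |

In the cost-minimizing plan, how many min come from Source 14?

Cheapest first:
Source 13 (0.3): use full 1050 → 2000 min to go.
Take 600 from Source 6 at 0.4 → need 1400 more.
Source R (1.2): use full 200 → 1200 min to go.
Take 350 from Source 23 at 1.5 → need 850 more.
Source 17 (2.8): use full 650 → 200 min to go.
Source 24 at 2.9: take all 150 min → 50 still needed.
Source 14 (3.2): take the remaining 50 → done.

50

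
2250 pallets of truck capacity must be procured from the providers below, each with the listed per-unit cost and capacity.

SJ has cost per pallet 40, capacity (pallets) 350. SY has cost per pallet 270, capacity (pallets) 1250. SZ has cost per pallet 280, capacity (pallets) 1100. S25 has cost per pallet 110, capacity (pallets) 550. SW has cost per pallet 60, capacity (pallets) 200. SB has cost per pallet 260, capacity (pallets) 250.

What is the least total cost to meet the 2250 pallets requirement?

394500

Fill from the cheapest provider first.
SJ (40): use full 350 → 1900 pallets to go.
SW (60): use full 200 → 1700 pallets to go.
S25 at 110: take all 550 pallets → 1150 still needed.
SB at 260: take all 250 pallets → 900 still needed.
Take 900 from SY at 270 to finish.
SZ: unused.
Cost = 350×40 + 200×60 + 550×110 + 250×260 + 900×270 = 394500.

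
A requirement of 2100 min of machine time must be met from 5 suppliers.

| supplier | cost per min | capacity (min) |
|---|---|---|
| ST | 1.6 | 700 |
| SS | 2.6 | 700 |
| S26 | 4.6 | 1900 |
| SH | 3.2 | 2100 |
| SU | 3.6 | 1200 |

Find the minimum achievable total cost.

5180

Use suppliers in increasing cost order.
Take 700 from ST at 1.6 → need 1400 more.
SS (2.6): use full 700 → 700 min to go.
SH (3.2): take the remaining 700 → done.
SU, S26: unused.
Cost = 700×1.6 + 700×2.6 + 700×3.2 = 5180.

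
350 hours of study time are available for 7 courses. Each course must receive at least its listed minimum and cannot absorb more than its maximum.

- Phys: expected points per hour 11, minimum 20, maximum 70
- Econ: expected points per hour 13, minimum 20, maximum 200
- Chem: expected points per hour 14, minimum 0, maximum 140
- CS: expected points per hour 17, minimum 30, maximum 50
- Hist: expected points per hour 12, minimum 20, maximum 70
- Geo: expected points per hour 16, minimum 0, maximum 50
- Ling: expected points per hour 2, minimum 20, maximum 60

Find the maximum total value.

4760

Meeting every minimum uses 20+20+0+30+20+0+20 = 110 hours, leaving 240.
Rank by expected points per hour: CS 17 > Geo 16 > Chem 14 > Econ 13 > Hist 12 > Phys 11 > Ling 2.
Give CS 20 more to hit its cap of 50 — 220 left.
Give Geo 50 more to hit its cap of 50 — 170 left.
Chem: +140 to 140 (cap) — 30 left.
Econ: +30 (room for 180) → 50. Pool exhausted.
Total = 11×20 + 13×50 + 14×140 + 17×50 + 12×20 + 16×50 + 2×20 = 4760.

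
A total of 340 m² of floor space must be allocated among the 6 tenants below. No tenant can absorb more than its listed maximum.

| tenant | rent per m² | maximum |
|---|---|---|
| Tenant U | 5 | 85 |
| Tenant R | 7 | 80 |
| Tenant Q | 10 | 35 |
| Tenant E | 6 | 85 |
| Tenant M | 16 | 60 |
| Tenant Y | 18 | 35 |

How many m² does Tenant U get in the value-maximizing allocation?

Order the tenants by rent per m²: Tenant Y 18 > Tenant M 16 > Tenant Q 10 > Tenant R 7 > Tenant E 6 > Tenant U 5.
Give Tenant Y 35 to hit its cap of 35 — 305 left.
Tenant M takes 60 to reach its cap of 60 — 245 left.
Tenant Q takes 35 to reach its cap of 35 — 210 left.
Tenant R takes 80 to reach its cap of 80 — 130 left.
Tenant E: +85 to 85 (cap) — 45 left.
Tenant U has room for 85 but only 45 remain, so it gets 45.

45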